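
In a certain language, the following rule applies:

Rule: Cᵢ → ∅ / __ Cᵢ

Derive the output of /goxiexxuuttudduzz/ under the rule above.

goxiexuutuduz

/xx/ is a geminate; the first /x/ deletes.
/tt/ is a geminate; the first /t/ deletes.
/dd/ is a geminate; the first /d/ deletes.
/zz/ is a geminate; the first /z/ deletes.
The other instances of /g/, /x/, /t/, /d/, /z/ do not occur in the required environment and remain unchanged.
Surface form: [goxiexuutuduz].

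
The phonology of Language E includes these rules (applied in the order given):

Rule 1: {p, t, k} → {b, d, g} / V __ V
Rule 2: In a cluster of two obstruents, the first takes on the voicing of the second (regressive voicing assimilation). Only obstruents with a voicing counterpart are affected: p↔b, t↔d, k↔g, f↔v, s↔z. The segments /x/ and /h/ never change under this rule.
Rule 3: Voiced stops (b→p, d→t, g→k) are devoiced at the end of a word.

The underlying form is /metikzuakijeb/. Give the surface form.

medigzuagijep

Rule 1 (intervocalic voicing): /t/ is a voiceless stop between vowels /e/ and /i/, so it voices to [d]. /k/ is a voiceless stop between vowels /a/ and /i/, so it voices to [g]. /metikzuakijeb/ → medikzuagijeb.
Rule 2 (regressive voicing assimilation): /k/ precedes the voiced obstruent /z/, so it voices to [g] by assimilation. /medikzuagijeb/ → medigzuagijeb.
Rule 3 (final devoicing): /b/ is a voiced stop in word-final position, so it devoices to [p]. /medigzuagijeb/ → medigzuagijep.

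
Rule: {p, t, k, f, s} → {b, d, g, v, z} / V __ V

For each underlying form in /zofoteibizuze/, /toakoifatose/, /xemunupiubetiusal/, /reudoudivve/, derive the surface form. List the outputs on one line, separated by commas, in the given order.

zovodeibizuze, toagoivadoze, xemunubiubediuzal, reudoudivve

/zofoteibizuze/: /f/ is a voiceless obstruent between vowels /o/ and /o/, so it voices to [v]. /t/ is a voiceless obstruent between vowels /o/ and /e/, so it voices to [d]. → [zovodeibizuze].
/toakoifatose/: /k/ is a voiceless obstruent between vowels /a/ and /o/, so it voices to [g]. /f/ is a voiceless obstruent between vowels /i/ and /a/, so it voices to [v]. /t/ is a voiceless obstruent between vowels /a/ and /o/, so it voices to [d]. /s/ is a voiceless obstruent between vowels /o/ and /e/, so it voices to [z]. → [toagoivadoze].
/xemunupiubetiusal/: /p/ is a voiceless obstruent between vowels /u/ and /i/, so it voices to [b]. /t/ is a voiceless obstruent between vowels /e/ and /i/, so it voices to [d]. /s/ is a voiceless obstruent between vowels /u/ and /a/, so it voices to [z]. → [xemunubiubediuzal].
/reudoudivve/: the rule's environment is not met; surfaces unchanged as [reudoudivve].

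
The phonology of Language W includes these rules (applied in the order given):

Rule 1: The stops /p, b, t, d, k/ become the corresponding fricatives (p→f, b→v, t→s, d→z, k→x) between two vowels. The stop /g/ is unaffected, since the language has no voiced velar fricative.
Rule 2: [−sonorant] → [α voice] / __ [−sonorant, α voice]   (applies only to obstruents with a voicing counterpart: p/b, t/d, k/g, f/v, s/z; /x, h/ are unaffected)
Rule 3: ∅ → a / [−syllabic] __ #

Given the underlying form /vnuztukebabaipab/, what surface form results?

Rule 1 (intervocalic spirantization): /k/ is a stop between vowels /u/ and /e/, so it spirantizes to the fricative [x]. /b/ is a stop between vowels /e/ and /a/, so it spirantizes to the fricative [v]. /b/ is a stop between vowels /a/ and /a/, so it spirantizes to the fricative [v]. /p/ is a stop between vowels /i/ and /a/, so it spirantizes to the fricative [f]. /vnuztukebabaipab/ → vnuztuxevavaifab.
Rule 2 (regressive voicing assimilation): /z/ precedes the voiceless obstruent /t/, so it devoices to [s] by assimilation. /vnuztuxevavaifab/ → vnustuxevavaifab.
Rule 3 (final a-epenthesis): the form ends in the consonant /b/, so [a] is inserted word-finally. /vnustuxevavaifab/ → vnustuxevavaifaba.

vnustuxevavaifaba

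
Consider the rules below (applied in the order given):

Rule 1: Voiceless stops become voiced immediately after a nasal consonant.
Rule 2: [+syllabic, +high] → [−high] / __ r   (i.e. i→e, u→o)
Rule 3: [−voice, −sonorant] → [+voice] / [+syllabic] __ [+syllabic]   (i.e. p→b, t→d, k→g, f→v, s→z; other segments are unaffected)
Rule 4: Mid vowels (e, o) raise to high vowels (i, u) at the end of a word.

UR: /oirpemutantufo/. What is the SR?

Rule 1 (post-nasal voicing): /t/ is a voiceless stop immediately after the nasal /n/, so it voices to [d]. /oirpemutantufo/ → oirpemutandufo.
Rule 2 (pre-rhotic lowering): /i/ is a high vowel immediately before /r/, so it lowers to [e]. /oirpemutandufo/ → oerpemutandufo.
Rule 3 (intervocalic voicing): /t/ is a voiceless obstruent between vowels /u/ and /a/, so it voices to [d]. /f/ is a voiceless obstruent between vowels /u/ and /o/, so it voices to [v]. /oerpemutandufo/ → oerpemudanduvo.
Rule 4 (final vowel raising): /o/ is a mid vowel in word-final position, so it raises to [u]. /oerpemudanduvo/ → oerpemudanduvu.

oerpemudanduvu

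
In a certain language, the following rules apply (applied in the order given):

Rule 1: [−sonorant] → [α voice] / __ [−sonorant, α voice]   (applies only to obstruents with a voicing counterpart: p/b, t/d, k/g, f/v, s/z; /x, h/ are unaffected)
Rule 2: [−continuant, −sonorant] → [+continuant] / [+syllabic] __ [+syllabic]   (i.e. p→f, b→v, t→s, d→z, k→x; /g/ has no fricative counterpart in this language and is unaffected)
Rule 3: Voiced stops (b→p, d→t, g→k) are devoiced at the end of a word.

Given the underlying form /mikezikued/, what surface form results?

Rule 1 (regressive voicing assimilation): no segment meets the environment; /mikezikued/ is unchanged.
Rule 2 (intervocalic spirantization): /k/ is a stop between vowels /i/ and /e/, so it spirantizes to the fricative [x]. /k/ is a stop between vowels /i/ and /u/, so it spirantizes to the fricative [x]. /mikezikued/ → mixezixued.
Rule 3 (final devoicing): /d/ is a voiced stop in word-final position, so it devoices to [t]. /mixezixued/ → mixezixuet.

mixezixuet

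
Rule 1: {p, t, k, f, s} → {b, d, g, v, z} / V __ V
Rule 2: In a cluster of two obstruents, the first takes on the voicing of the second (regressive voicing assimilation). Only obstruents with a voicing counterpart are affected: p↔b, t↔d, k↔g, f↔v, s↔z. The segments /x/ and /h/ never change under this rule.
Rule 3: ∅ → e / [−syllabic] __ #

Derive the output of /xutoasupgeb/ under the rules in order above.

Rule 1 (intervocalic voicing): /t/ is a voiceless obstruent between vowels /u/ and /o/, so it voices to [d]. /s/ is a voiceless obstruent between vowels /a/ and /u/, so it voices to [z]. /xutoasupgeb/ → xudoazupgeb.
Rule 2 (regressive voicing assimilation): /p/ precedes the voiced obstruent /g/, so it voices to [b] by assimilation. /xudoazupgeb/ → xudoazubgeb.
Rule 3 (final e-epenthesis): the form ends in the consonant /b/, so [e] is inserted word-finally. /xudoazubgeb/ → xudoazubgebe.

xudoazubgebe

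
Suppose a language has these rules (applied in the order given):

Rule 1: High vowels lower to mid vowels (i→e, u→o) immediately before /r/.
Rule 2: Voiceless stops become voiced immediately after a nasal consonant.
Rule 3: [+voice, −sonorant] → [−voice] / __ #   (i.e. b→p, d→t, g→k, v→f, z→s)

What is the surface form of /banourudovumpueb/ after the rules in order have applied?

banoorudovumbuep

Rule 1 (pre-rhotic lowering): /u/ is a high vowel immediately before /r/, so it lowers to [o]. /banourudovumpueb/ → banoorudovumpueb.
Rule 2 (post-nasal voicing): /p/ is a voiceless stop immediately after the nasal /m/, so it voices to [b]. /banoorudovumpueb/ → banoorudovumbueb.
Rule 3 (final devoicing): /b/ is a voiced obstruent in word-final position, so it devoices to [p]. /banoorudovumbueb/ → banoorudovumbuep.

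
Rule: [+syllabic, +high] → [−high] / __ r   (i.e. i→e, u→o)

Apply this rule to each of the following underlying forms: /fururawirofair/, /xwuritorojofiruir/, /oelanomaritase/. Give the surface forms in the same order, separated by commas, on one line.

/fururawirofair/: /u/ is a high vowel immediately before /r/, so it lowers to [o]. /u/ is a high vowel immediately before /r/, so it lowers to [o]. /i/ is a high vowel immediately before /r/, so it lowers to [e]. /i/ is a high vowel immediately before /r/, so it lowers to [e]. → [fororawerofaer].
/xwuritorojofiruir/: /u/ is a high vowel immediately before /r/, so it lowers to [o]. /i/ is a high vowel immediately before /r/, so it lowers to [e]. /i/ is a high vowel immediately before /r/, so it lowers to [e]. → [xworitorojoferuer].
/oelanomaritase/: the rule's environment is not met; surfaces unchanged as [oelanomaritase].

fororawerofaer, xworitorojoferuer, oelanomaritase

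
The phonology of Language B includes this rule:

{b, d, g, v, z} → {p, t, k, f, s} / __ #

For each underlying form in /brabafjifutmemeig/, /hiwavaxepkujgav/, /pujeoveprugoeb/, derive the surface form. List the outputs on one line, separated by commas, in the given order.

/brabafjifutmemeig/: /g/ is a voiced obstruent in word-final position, so it devoices to [k]. → [brabafjifutmemeik].
/hiwavaxepkujgav/: /v/ is a voiced obstruent in word-final position, so it devoices to [f]. → [hiwavaxepkujgaf].
/pujeoveprugoeb/: /b/ is a voiced obstruent in word-final position, so it devoices to [p]. → [pujeoveprugoep].

brabafjifutmemeik, hiwavaxepkujgaf, pujeoveprugoep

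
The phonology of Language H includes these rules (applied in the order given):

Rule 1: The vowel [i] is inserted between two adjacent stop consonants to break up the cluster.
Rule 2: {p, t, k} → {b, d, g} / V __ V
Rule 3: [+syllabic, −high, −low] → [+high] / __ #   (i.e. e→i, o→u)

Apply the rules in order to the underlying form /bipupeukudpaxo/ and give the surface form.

bibubeugudibaxu

Rule 1 (stop-cluster i-epenthesis): /d/ and /p/ form a stop–stop cluster, so [i] is inserted between them. /bipupeukudpaxo/ → bipupeukudipaxo.
Rule 2 (intervocalic voicing): /p/ is a voiceless stop between vowels /i/ and /u/, so it voices to [b]. /p/ is a voiceless stop between vowels /u/ and /e/, so it voices to [b]. /k/ is a voiceless stop between vowels /u/ and /u/, so it voices to [g]. /p/ is a voiceless stop between vowels /i/ and /a/, so it voices to [b]. /bipupeukudipaxo/ → bibubeugudibaxo.
Rule 3 (final vowel raising): /o/ is a mid vowel in word-final position, so it raises to [u]. /bibubeugudibaxo/ → bibubeugudibaxu.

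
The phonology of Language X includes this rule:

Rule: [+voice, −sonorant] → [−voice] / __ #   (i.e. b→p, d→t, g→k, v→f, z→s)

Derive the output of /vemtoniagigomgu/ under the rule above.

No segment of /vemtoniagigomgu/ meets the structural description of the rule, so the form surfaces unchanged.

vemtoniagigomgu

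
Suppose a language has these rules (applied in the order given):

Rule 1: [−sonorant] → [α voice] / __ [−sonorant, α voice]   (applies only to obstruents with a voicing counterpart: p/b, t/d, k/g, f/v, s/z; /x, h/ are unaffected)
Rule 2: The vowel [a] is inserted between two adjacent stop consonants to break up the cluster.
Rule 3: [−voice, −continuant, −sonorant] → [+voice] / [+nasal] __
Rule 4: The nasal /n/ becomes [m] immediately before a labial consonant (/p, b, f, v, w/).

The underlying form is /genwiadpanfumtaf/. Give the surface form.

gemwiatapamfumdaf

Rule 1 (regressive voicing assimilation): /d/ precedes the voiceless obstruent /p/, so it devoices to [t] by assimilation. /genwiadpanfumtaf/ → genwiatpanfumtaf.
Rule 2 (stop-cluster a-epenthesis): /t/ and /p/ form a stop–stop cluster, so [a] is inserted between them. /genwiatpanfumtaf/ → genwiatapanfumtaf.
Rule 3 (post-nasal voicing): /t/ is a voiceless stop immediately after the nasal /m/, so it voices to [d]. /genwiatapanfumtaf/ → genwiatapanfumdaf.
Rule 4 (nasal place assimilation): /n/ precedes the labial consonant /w/, so it assimilates in place to [m]. /n/ precedes the labial consonant /f/, so it assimilates in place to [m]. /genwiatapanfumdaf/ → gemwiatapamfumdaf.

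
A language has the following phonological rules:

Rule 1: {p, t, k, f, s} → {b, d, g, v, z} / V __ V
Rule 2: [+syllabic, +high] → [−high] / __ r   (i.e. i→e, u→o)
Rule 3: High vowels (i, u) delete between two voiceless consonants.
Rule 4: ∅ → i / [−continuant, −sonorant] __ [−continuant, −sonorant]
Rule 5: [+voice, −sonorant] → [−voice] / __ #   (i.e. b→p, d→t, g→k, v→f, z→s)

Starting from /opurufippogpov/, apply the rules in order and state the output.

Rule 1 (intervocalic voicing): /p/ is a voiceless obstruent between vowels /o/ and /u/, so it voices to [b]. /f/ is a voiceless obstruent between vowels /u/ and /i/, so it voices to [v]. /opurufippogpov/ → oburuvippogpov.
Rule 2 (pre-rhotic lowering): /u/ is a high vowel immediately before /r/, so it lowers to [o]. /oburuvippogpov/ → oboruvippogpov.
Rule 3 (high vowel syncope): no segment meets the environment; /oboruvippogpov/ is unchanged.
Rule 4 (stop-cluster i-epenthesis): /p/ and /p/ form a stop–stop cluster, so [i] is inserted between them. /g/ and /p/ form a stop–stop cluster, so [i] is inserted between them. /oboruvippogpov/ → oboruvipipogipov.
Rule 5 (final devoicing): /v/ is a voiced obstruent in word-final position, so it devoices to [f]. /oboruvipipogipov/ → oboruvipipogipof.

oboruvipipogipof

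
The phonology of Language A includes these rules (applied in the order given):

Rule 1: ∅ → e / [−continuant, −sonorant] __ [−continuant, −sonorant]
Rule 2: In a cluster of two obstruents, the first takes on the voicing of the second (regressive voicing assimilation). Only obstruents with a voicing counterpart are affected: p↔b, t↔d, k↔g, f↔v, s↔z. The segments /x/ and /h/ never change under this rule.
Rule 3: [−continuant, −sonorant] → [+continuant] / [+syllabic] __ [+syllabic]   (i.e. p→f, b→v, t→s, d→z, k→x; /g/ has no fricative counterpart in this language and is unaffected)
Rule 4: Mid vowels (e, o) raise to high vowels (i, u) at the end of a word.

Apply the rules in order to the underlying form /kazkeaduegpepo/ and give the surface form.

kaskeazuegefefu

Rule 1 (stop-cluster e-epenthesis): /g/ and /p/ form a stop–stop cluster, so [e] is inserted between them. /kazkeaduegpepo/ → kazkeaduegepepo.
Rule 2 (regressive voicing assimilation): /z/ precedes the voiceless obstruent /k/, so it devoices to [s] by assimilation. /kazkeaduegepepo/ → kaskeaduegepepo.
Rule 3 (intervocalic spirantization): /d/ is a stop between vowels /a/ and /u/, so it spirantizes to the fricative [z]. /p/ is a stop between vowels /e/ and /e/, so it spirantizes to the fricative [f]. /p/ is a stop between vowels /e/ and /o/, so it spirantizes to the fricative [f]. /kaskeaduegepepo/ → kaskeazuegefefo.
Rule 4 (final vowel raising): /o/ is a mid vowel in word-final position, so it raises to [u]. /kaskeazuegefefo/ → kaskeazuegefefu.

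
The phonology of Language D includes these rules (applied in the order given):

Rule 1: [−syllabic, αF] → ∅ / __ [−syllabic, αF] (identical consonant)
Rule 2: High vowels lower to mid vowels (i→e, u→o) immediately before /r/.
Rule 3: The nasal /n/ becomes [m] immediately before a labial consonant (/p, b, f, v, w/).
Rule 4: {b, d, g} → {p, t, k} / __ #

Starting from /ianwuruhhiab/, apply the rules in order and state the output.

Rule 1 (degemination): /hh/ is a geminate; the first /h/ deletes. /ianwuruhhiab/ → ianwuruhiab.
Rule 2 (pre-rhotic lowering): /u/ is a high vowel immediately before /r/, so it lowers to [o]. /ianwuruhiab/ → ianworuhiab.
Rule 3 (nasal place assimilation): /n/ precedes the labial consonant /w/, so it assimilates in place to [m]. /ianworuhiab/ → iamworuhiab.
Rule 4 (final devoicing): /b/ is a voiced stop in word-final position, so it devoices to [p]. /iamworuhiab/ → iamworuhiap.

iamworuhiap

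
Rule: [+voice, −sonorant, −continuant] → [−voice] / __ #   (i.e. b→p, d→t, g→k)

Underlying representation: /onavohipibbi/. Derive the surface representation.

onavohipibbi

No segment of /onavohipibbi/ meets the structural description of the rule, so the form surfaces unchanged.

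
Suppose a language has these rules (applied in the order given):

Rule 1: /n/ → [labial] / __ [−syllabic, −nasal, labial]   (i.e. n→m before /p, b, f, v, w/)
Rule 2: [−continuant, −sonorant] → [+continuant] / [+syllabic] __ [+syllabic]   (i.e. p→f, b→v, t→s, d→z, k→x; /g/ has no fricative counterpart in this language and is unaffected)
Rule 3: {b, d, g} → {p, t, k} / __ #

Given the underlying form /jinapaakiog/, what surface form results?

Rule 1 (nasal place assimilation): no segment meets the environment; /jinapaakiog/ is unchanged.
Rule 2 (intervocalic spirantization): /p/ is a stop between vowels /a/ and /a/, so it spirantizes to the fricative [f]. /k/ is a stop between vowels /a/ and /i/, so it spirantizes to the fricative [x]. /jinapaakiog/ → jinafaaxiog.
Rule 3 (final devoicing): /g/ is a voiced stop in word-final position, so it devoices to [k]. /jinafaaxiog/ → jinafaaxiok.

jinafaaxiok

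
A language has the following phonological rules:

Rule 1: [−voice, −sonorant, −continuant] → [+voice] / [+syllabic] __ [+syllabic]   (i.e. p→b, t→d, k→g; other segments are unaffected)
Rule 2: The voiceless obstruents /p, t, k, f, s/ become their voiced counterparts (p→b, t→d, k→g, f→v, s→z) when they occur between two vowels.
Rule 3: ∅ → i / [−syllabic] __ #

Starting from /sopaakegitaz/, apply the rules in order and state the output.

sobaagegidazi

Rule 1 (intervocalic voicing): /p/ is a voiceless stop between vowels /o/ and /a/, so it voices to [b]. /k/ is a voiceless stop between vowels /a/ and /e/, so it voices to [g]. /t/ is a voiceless stop between vowels /i/ and /a/, so it voices to [d]. /sopaakegitaz/ → sobaagegidaz.
Rule 2 (intervocalic voicing): no segment meets the environment; /sobaagegidaz/ is unchanged.
Rule 3 (final i-epenthesis): the form ends in the consonant /z/, so [i] is inserted word-finally. /sobaagegidaz/ → sobaagegidazi.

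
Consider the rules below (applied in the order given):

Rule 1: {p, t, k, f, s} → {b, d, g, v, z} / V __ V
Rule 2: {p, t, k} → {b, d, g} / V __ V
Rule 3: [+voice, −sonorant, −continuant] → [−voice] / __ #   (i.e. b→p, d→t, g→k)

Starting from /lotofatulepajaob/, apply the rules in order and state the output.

lodovadulebajaop

Rule 1 (intervocalic voicing): /t/ is a voiceless obstruent between vowels /o/ and /o/, so it voices to [d]. /f/ is a voiceless obstruent between vowels /o/ and /a/, so it voices to [v]. /t/ is a voiceless obstruent between vowels /a/ and /u/, so it voices to [d]. /p/ is a voiceless obstruent between vowels /e/ and /a/, so it voices to [b]. /lotofatulepajaob/ → lodovadulebajaob.
Rule 2 (intervocalic voicing): no segment meets the environment; /lodovadulebajaob/ is unchanged.
Rule 3 (final devoicing): /b/ is a voiced stop in word-final position, so it devoices to [p]. /lodovadulebajaob/ → lodovadulebajaop.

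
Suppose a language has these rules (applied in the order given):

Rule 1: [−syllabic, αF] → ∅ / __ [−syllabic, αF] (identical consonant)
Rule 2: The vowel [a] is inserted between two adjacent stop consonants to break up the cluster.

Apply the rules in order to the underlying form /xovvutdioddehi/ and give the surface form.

xovutadiodehi

Rule 1 (degemination): /vv/ is a geminate; the first /v/ deletes. /dd/ is a geminate; the first /d/ deletes. /xovvutdioddehi/ → xovutdiodehi.
Rule 2 (stop-cluster a-epenthesis): /t/ and /d/ form a stop–stop cluster, so [a] is inserted between them. /xovutdiodehi/ → xovutadiodehi.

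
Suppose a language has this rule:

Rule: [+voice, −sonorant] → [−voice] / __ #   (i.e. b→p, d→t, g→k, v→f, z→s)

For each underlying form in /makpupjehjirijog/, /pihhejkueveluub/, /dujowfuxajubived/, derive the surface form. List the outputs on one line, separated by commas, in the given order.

/makpupjehjirijog/: /g/ is a voiced obstruent in word-final position, so it devoices to [k]. → [makpupjehjirijok].
/pihhejkueveluub/: /b/ is a voiced obstruent in word-final position, so it devoices to [p]. → [pihhejkueveluup].
/dujowfuxajubived/: /d/ is a voiced obstruent in word-final position, so it devoices to [t]. → [dujowfuxajubivet].

makpupjehjirijok, pihhejkueveluup, dujowfuxajubivet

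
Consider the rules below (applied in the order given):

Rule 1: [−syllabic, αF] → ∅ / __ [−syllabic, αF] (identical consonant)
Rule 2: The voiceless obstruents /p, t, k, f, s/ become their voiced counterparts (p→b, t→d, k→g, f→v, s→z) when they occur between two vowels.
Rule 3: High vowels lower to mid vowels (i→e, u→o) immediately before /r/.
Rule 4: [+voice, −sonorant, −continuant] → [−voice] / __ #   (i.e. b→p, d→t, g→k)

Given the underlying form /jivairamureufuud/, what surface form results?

jivaeramoreuvuut

Rule 1 (degemination): no segment meets the environment; /jivairamureufuud/ is unchanged.
Rule 2 (intervocalic voicing): /f/ is a voiceless obstruent between vowels /u/ and /u/, so it voices to [v]. /jivairamureufuud/ → jivairamureuvuud.
Rule 3 (pre-rhotic lowering): /i/ is a high vowel immediately before /r/, so it lowers to [e]. /u/ is a high vowel immediately before /r/, so it lowers to [o]. /jivairamureuvuud/ → jivaeramoreuvuud.
Rule 4 (final devoicing): /d/ is a voiced stop in word-final position, so it devoices to [t]. /jivaeramoreuvuud/ → jivaeramoreuvuut.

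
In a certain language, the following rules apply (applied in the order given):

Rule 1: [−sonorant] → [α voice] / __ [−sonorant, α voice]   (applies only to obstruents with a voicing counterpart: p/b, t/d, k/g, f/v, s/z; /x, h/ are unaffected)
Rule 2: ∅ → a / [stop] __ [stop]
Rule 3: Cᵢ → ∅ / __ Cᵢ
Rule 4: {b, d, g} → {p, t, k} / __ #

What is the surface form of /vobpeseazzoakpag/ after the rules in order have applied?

vopapeseazoakapak

Rule 1 (regressive voicing assimilation): /b/ precedes the voiceless obstruent /p/, so it devoices to [p] by assimilation. /vobpeseazzoakpag/ → voppeseazzoakpag.
Rule 2 (stop-cluster a-epenthesis): /p/ and /p/ form a stop–stop cluster, so [a] is inserted between them. /k/ and /p/ form a stop–stop cluster, so [a] is inserted between them. /voppeseazzoakpag/ → vopapeseazzoakapag.
Rule 3 (degemination): /zz/ is a geminate; the first /z/ deletes. /vopapeseazzoakapag/ → vopapeseazoakapag.
Rule 4 (final devoicing): /g/ is a voiced stop in word-final position, so it devoices to [k]. /vopapeseazoakapag/ → vopapeseazoakapak.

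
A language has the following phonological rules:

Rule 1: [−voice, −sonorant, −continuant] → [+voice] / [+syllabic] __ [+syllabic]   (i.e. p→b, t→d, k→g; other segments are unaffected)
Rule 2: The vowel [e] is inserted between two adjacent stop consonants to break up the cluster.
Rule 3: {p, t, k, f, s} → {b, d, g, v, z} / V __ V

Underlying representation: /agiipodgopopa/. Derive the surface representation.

agiibodegoboba

Rule 1 (intervocalic voicing): /p/ is a voiceless stop between vowels /i/ and /o/, so it voices to [b]. /p/ is a voiceless stop between vowels /o/ and /o/, so it voices to [b]. /p/ is a voiceless stop between vowels /o/ and /a/, so it voices to [b]. /agiipodgopopa/ → agiibodgoboba.
Rule 2 (stop-cluster e-epenthesis): /d/ and /g/ form a stop–stop cluster, so [e] is inserted between them. /agiibodgoboba/ → agiibodegoboba.
Rule 3 (intervocalic voicing): no segment meets the environment; /agiibodegoboba/ is unchanged.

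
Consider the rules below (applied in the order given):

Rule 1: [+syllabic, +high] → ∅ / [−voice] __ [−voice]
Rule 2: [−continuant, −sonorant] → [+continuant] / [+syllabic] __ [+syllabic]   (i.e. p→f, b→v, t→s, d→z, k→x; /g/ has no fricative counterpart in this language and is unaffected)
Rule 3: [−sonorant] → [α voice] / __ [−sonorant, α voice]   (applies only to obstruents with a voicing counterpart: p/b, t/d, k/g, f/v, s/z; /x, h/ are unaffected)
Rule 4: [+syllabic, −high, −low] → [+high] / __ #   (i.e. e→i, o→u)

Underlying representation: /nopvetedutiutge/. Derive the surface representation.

Rule 1 (high vowel syncope): no segment meets the environment; /nopvetedutiutge/ is unchanged.
Rule 2 (intervocalic spirantization): /t/ is a stop between vowels /e/ and /e/, so it spirantizes to the fricative [s]. /d/ is a stop between vowels /e/ and /u/, so it spirantizes to the fricative [z]. /t/ is a stop between vowels /u/ and /i/, so it spirantizes to the fricative [s]. /nopvetedutiutge/ → nopvesezusiutge.
Rule 3 (regressive voicing assimilation): /p/ precedes the voiced obstruent /v/, so it voices to [b] by assimilation. /t/ precedes the voiced obstruent /g/, so it voices to [d] by assimilation. /nopvesezusiutge/ → nobvesezusiudge.
Rule 4 (final vowel raising): /e/ is a mid vowel in word-final position, so it raises to [i]. /nobvesezusiudge/ → nobvesezusiudgi.

nobvesezusiudgi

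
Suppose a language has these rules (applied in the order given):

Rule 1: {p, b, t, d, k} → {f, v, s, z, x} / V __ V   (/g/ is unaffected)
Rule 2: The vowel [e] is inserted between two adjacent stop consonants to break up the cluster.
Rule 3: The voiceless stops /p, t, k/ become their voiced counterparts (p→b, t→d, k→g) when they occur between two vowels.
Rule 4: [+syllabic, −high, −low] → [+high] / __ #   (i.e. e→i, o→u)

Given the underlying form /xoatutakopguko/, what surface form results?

Rule 1 (intervocalic spirantization): /t/ is a stop between vowels /a/ and /u/, so it spirantizes to the fricative [s]. /t/ is a stop between vowels /u/ and /a/, so it spirantizes to the fricative [s]. /k/ is a stop between vowels /a/ and /o/, so it spirantizes to the fricative [x]. /k/ is a stop between vowels /u/ and /o/, so it spirantizes to the fricative [x]. /xoatutakopguko/ → xoasusaxopguxo.
Rule 2 (stop-cluster e-epenthesis): /p/ and /g/ form a stop–stop cluster, so [e] is inserted between them. /xoasusaxopguxo/ → xoasusaxopeguxo.
Rule 3 (intervocalic voicing): /p/ is a voiceless stop between vowels /o/ and /e/, so it voices to [b]. /xoasusaxopeguxo/ → xoasusaxobeguxo.
Rule 4 (final vowel raising): /o/ is a mid vowel in word-final position, so it raises to [u]. /xoasusaxobeguxo/ → xoasusaxobeguxu.

xoasusaxobeguxu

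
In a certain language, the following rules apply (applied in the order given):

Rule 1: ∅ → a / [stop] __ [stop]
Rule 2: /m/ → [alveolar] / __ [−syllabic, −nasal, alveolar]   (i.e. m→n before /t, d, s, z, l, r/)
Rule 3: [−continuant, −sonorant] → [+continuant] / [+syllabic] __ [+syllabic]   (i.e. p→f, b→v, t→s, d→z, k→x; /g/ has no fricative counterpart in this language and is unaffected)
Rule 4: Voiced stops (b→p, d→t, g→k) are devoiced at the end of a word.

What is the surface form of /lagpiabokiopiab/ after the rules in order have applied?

Rule 1 (stop-cluster a-epenthesis): /g/ and /p/ form a stop–stop cluster, so [a] is inserted between them. /lagpiabokiopiab/ → lagapiabokiopiab.
Rule 2 (nasal place assimilation): no segment meets the environment; /lagapiabokiopiab/ is unchanged.
Rule 3 (intervocalic spirantization): /p/ is a stop between vowels /a/ and /i/, so it spirantizes to the fricative [f]. /b/ is a stop between vowels /a/ and /o/, so it spirantizes to the fricative [v]. /k/ is a stop between vowels /o/ and /i/, so it spirantizes to the fricative [x]. /p/ is a stop between vowels /o/ and /i/, so it spirantizes to the fricative [f]. /lagapiabokiopiab/ → lagafiavoxiofiab.
Rule 4 (final devoicing): /b/ is a voiced stop in word-final position, so it devoices to [p]. /lagafiavoxiofiab/ → lagafiavoxiofiap.

lagafiavoxiofiap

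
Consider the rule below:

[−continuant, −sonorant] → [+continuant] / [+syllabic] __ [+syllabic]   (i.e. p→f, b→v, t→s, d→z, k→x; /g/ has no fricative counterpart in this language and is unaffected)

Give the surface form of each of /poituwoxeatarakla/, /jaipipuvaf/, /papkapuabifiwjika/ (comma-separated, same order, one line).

poisuwoxeasarakla, jaififuvaf, papkafuavifiwjixa

/poituwoxeatarakla/: /t/ is a stop between vowels /i/ and /u/, so it spirantizes to the fricative [s]. /t/ is a stop between vowels /a/ and /a/, so it spirantizes to the fricative [s]. → [poisuwoxeasarakla].
/jaipipuvaf/: /p/ is a stop between vowels /i/ and /i/, so it spirantizes to the fricative [f]. /p/ is a stop between vowels /i/ and /u/, so it spirantizes to the fricative [f]. → [jaififuvaf].
/papkapuabifiwjika/: /p/ is a stop between vowels /a/ and /u/, so it spirantizes to the fricative [f]. /b/ is a stop between vowels /a/ and /i/, so it spirantizes to the fricative [v]. /k/ is a stop between vowels /i/ and /a/, so it spirantizes to the fricative [x]. → [papkafuavifiwjixa].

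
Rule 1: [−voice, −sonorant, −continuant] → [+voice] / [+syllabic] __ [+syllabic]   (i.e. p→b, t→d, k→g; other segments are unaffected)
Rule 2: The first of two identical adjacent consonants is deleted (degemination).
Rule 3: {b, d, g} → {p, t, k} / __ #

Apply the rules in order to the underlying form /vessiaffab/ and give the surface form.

Rule 1 (intervocalic voicing): no segment meets the environment; /vessiaffab/ is unchanged.
Rule 2 (degemination): /ss/ is a geminate; the first /s/ deletes. /ff/ is a geminate; the first /f/ deletes. /vessiaffab/ → vesiafab.
Rule 3 (final devoicing): /b/ is a voiced stop in word-final position, so it devoices to [p]. /vesiafab/ → vesiafap.

vesiafap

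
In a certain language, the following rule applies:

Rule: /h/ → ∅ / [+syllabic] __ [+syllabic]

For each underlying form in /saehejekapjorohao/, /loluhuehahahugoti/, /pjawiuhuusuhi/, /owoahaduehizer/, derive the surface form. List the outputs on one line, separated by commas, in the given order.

/saehejekapjorohao/: /h/ occurs between vowels /e/ and /e/, so it deletes. /h/ occurs between vowels /o/ and /a/, so it deletes. → [saeejekapjoroao].
/loluhuehahahugoti/: /h/ occurs between vowels /u/ and /u/, so it deletes. /h/ occurs between vowels /e/ and /a/, so it deletes. /h/ occurs between vowels /a/ and /a/, so it deletes. /h/ occurs between vowels /a/ and /u/, so it deletes. → [loluueaaugoti].
/pjawiuhuusuhi/: /h/ occurs between vowels /u/ and /u/, so it deletes. /h/ occurs between vowels /u/ and /i/, so it deletes. → [pjawiuuusui].
/owoahaduehizer/: /h/ occurs between vowels /a/ and /a/, so it deletes. /h/ occurs between vowels /e/ and /i/, so it deletes. → [owoaadueizer].

saeejekapjoroao, loluueaaugoti, pjawiuuusui, owoaadueizer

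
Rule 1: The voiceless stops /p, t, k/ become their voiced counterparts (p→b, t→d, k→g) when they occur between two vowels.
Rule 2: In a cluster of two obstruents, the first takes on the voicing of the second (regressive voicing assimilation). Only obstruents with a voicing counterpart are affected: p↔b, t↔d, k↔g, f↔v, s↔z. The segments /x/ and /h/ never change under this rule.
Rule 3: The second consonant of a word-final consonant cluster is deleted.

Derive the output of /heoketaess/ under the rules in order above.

Rule 1 (intervocalic voicing): /k/ is a voiceless stop between vowels /o/ and /e/, so it voices to [g]. /t/ is a voiceless stop between vowels /e/ and /a/, so it voices to [d]. /heoketaess/ → heogedaess.
Rule 2 (regressive voicing assimilation): no segment meets the environment; /heogedaess/ is unchanged.
Rule 3 (final cluster simplification): /s/ is the second consonant of a word-final cluster /ss/, so it deletes. /heogedaess/ → heogedaes.

heogedaes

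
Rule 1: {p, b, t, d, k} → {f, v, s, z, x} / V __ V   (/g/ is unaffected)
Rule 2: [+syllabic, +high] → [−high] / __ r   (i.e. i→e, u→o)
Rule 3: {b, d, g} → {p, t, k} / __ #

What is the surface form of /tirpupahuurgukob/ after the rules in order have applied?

Rule 1 (intervocalic spirantization): /p/ is a stop between vowels /u/ and /a/, so it spirantizes to the fricative [f]. /k/ is a stop between vowels /u/ and /o/, so it spirantizes to the fricative [x]. /tirpupahuurgukob/ → tirpufahuurguxob.
Rule 2 (pre-rhotic lowering): /i/ is a high vowel immediately before /r/, so it lowers to [e]. /u/ is a high vowel immediately before /r/, so it lowers to [o]. /tirpufahuurguxob/ → terpufahuorguxob.
Rule 3 (final devoicing): /b/ is a voiced stop in word-final position, so it devoices to [p]. /terpufahuorguxob/ → terpufahuorguxop.

terpufahuorguxop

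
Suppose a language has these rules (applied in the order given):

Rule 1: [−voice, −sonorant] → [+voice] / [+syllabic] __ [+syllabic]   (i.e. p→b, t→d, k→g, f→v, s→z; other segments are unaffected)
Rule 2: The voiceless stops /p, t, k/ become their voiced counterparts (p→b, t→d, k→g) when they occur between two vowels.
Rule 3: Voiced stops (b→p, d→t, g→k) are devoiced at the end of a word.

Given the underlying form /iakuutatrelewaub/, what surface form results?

Rule 1 (intervocalic voicing): /k/ is a voiceless obstruent between vowels /a/ and /u/, so it voices to [g]. /t/ is a voiceless obstruent between vowels /u/ and /a/, so it voices to [d]. /iakuutatrelewaub/ → iaguudatrelewaub.
Rule 2 (intervocalic voicing): no segment meets the environment; /iaguudatrelewaub/ is unchanged.
Rule 3 (final devoicing): /b/ is a voiced stop in word-final position, so it devoices to [p]. /iaguudatrelewaub/ → iaguudatrelewaup.

iaguudatrelewaup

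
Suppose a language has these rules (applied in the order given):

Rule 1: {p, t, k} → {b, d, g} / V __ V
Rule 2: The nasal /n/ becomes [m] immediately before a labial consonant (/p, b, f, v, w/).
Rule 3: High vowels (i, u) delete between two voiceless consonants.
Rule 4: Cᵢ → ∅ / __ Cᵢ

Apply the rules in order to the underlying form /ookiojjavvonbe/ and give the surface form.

oogiojavombe

Rule 1 (intervocalic voicing): /k/ is a voiceless stop between vowels /o/ and /i/, so it voices to [g]. /ookiojjavvonbe/ → oogiojjavvonbe.
Rule 2 (nasal place assimilation): /n/ precedes the labial consonant /b/, so it assimilates in place to [m]. /oogiojjavvonbe/ → oogiojjavvombe.
Rule 3 (high vowel syncope): no segment meets the environment; /oogiojjavvombe/ is unchanged.
Rule 4 (degemination): /jj/ is a geminate; the first /j/ deletes. /vv/ is a geminate; the first /v/ deletes. /oogiojjavvombe/ → oogiojavombe.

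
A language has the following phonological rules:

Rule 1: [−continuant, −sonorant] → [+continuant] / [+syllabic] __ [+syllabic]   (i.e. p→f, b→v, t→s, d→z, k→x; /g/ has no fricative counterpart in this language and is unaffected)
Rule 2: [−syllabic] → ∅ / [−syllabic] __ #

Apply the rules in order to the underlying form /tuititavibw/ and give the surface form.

tuisisavib

Rule 1 (intervocalic spirantization): /t/ is a stop between vowels /i/ and /i/, so it spirantizes to the fricative [s]. /t/ is a stop between vowels /i/ and /a/, so it spirantizes to the fricative [s]. /tuititavibw/ → tuisisavibw.
Rule 2 (final cluster simplification): /w/ is the second consonant of a word-final cluster /bw/, so it deletes. /tuisisavibw/ → tuisisavib.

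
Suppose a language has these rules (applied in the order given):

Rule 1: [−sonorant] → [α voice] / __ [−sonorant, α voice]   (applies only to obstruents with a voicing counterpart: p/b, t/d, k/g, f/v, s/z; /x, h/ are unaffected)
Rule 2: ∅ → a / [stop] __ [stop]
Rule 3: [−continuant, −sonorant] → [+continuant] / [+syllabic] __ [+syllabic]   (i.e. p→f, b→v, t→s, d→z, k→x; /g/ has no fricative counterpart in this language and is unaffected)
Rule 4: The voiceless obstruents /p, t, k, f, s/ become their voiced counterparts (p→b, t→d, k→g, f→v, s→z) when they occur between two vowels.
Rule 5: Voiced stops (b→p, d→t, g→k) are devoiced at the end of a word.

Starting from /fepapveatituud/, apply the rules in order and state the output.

Rule 1 (regressive voicing assimilation): /p/ precedes the voiced obstruent /v/, so it voices to [b] by assimilation. /fepapveatituud/ → fepabveatituud.
Rule 2 (stop-cluster a-epenthesis): no segment meets the environment; /fepabveatituud/ is unchanged.
Rule 3 (intervocalic spirantization): /p/ is a stop between vowels /e/ and /a/, so it spirantizes to the fricative [f]. /t/ is a stop between vowels /a/ and /i/, so it spirantizes to the fricative [s]. /t/ is a stop between vowels /i/ and /u/, so it spirantizes to the fricative [s]. /fepabveatituud/ → fefabveasisuud.
Rule 4 (intervocalic voicing): /f/ is a voiceless obstruent between vowels /e/ and /a/, so it voices to [v]. /s/ is a voiceless obstruent between vowels /a/ and /i/, so it voices to [z]. /s/ is a voiceless obstruent between vowels /i/ and /u/, so it voices to [z]. /fefabveasisuud/ → fevabveazizuud.
Rule 5 (final devoicing): /d/ is a voiced stop in word-final position, so it devoices to [t]. /fevabveazizuud/ → fevabveazizuut.

fevabveazizuut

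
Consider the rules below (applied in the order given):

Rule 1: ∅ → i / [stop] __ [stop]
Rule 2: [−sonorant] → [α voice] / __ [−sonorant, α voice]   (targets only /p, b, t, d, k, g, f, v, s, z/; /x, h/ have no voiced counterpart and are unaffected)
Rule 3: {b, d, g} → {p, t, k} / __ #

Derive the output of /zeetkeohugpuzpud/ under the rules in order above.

zeetikeohugipusput

Rule 1 (stop-cluster i-epenthesis): /t/ and /k/ form a stop–stop cluster, so [i] is inserted between them. /g/ and /p/ form a stop–stop cluster, so [i] is inserted between them. /zeetkeohugpuzpud/ → zeetikeohugipuzpud.
Rule 2 (regressive voicing assimilation): /z/ precedes the voiceless obstruent /p/, so it devoices to [s] by assimilation. /zeetikeohugipuzpud/ → zeetikeohugipuspud.
Rule 3 (final devoicing): /d/ is a voiced stop in word-final position, so it devoices to [t]. /zeetikeohugipuspud/ → zeetikeohugipusput.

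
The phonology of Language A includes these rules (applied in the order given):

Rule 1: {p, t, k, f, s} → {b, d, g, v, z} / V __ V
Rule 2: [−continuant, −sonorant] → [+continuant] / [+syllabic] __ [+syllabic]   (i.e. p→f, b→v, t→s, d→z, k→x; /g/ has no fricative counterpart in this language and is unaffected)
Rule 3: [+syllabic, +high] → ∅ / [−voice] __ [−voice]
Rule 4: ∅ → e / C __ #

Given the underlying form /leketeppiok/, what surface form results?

legezeppioke

Rule 1 (intervocalic voicing): /k/ is a voiceless obstruent between vowels /e/ and /e/, so it voices to [g]. /t/ is a voiceless obstruent between vowels /e/ and /e/, so it voices to [d]. /leketeppiok/ → legedeppiok.
Rule 2 (intervocalic spirantization): /d/ is a stop between vowels /e/ and /e/, so it spirantizes to the fricative [z]. /legedeppiok/ → legezeppiok.
Rule 3 (high vowel syncope): no segment meets the environment; /legezeppiok/ is unchanged.
Rule 4 (final e-epenthesis): the form ends in the consonant /k/, so [e] is inserted word-finally. /legezeppiok/ → legezeppioke.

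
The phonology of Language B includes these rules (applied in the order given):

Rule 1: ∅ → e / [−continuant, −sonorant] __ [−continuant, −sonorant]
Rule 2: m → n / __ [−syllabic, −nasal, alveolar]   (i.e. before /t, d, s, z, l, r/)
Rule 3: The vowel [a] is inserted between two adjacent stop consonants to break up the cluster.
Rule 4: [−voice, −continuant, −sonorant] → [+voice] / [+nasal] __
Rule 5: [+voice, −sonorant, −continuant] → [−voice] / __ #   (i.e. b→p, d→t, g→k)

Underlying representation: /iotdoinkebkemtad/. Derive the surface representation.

iotedoingebekendat

Rule 1 (stop-cluster e-epenthesis): /t/ and /d/ form a stop–stop cluster, so [e] is inserted between them. /b/ and /k/ form a stop–stop cluster, so [e] is inserted between them. /iotdoinkebkemtad/ → iotedoinkebekemtad.
Rule 2 (nasal place assimilation): /m/ precedes the alveolar consonant /t/, so it assimilates in place to [n]. /iotedoinkebekemtad/ → iotedoinkebekentad.
Rule 3 (stop-cluster a-epenthesis): no segment meets the environment; /iotedoinkebekentad/ is unchanged.
Rule 4 (post-nasal voicing): /k/ is a voiceless stop immediately after the nasal /n/, so it voices to [g]. /t/ is a voiceless stop immediately after the nasal /n/, so it voices to [d]. /iotedoinkebekentad/ → iotedoingebekendad.
Rule 5 (final devoicing): /d/ is a voiced stop in word-final position, so it devoices to [t]. /iotedoingebekendad/ → iotedoingebekendat.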